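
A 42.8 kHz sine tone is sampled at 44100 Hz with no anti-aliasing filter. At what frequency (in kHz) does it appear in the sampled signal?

1.3 kHz

Nyquist = 44,100/2 = 22,050 Hz; 42,800 Hz exceeds it.
Alias = |42,800 − 1×44,100| = |42,800 − 44,100| = 1,300 Hz = 1.3 kHz.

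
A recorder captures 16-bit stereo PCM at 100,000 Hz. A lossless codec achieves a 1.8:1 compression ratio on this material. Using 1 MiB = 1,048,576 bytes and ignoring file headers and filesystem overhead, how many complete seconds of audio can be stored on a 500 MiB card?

Uncompressed byte rate = 100,000 × 2 × 2 = 400,000 bytes/s.
After 1.8:1 compression, effective rate ≈ 222222.22 bytes/s.
Capacity = 500 × 1,048,576 = 524,288,000 bytes.
524,288,000 / effective rate ≈ 2359.3 s → 2,359 seconds.

2,359 seconds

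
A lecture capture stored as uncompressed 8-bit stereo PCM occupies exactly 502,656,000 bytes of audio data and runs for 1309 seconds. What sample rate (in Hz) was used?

192,000 Hz

Bytes = sample_rate × seconds × bytes_per_sample × channels.
sample_rate = 502,656,000 / (1,309 × 1 × 2) = 502,656,000 / 2,618 = 192,000 Hz.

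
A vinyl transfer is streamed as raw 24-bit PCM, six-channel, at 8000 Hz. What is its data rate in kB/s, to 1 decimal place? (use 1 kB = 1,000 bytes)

144.0 kB/s

Bit rate = 8,000 × 24 × 6 = 1,152,000 bits/s.
1,152,000 / 8 = 144,000 B/s = 144.0 kB/s.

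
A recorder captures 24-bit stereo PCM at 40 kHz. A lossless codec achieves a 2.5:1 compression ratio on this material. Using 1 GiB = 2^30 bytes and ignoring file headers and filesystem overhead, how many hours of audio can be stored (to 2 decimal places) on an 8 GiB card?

Uncompressed byte rate = 40,000 × 3 × 2 = 240,000 bytes/s.
After 2.5:1 compression, effective rate ≈ 96000 bytes/s.
Capacity = 8 × 1,073,741,824 = 8,589,934,592 bytes.
8,589,934,592 / effective rate ≈ 89478.49 s → 24.86 hours.

24.86 hours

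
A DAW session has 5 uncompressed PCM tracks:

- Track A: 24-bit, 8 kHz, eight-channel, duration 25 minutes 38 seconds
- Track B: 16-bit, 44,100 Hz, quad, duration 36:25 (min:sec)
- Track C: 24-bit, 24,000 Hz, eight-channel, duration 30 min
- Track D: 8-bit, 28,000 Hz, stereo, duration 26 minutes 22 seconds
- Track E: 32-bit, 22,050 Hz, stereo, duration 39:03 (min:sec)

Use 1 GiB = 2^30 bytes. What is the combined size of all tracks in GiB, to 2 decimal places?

Track A: 25 minutes 38 seconds = 1,538 s; 8,000 × 1,538 × 3 × 8 = 295,296,000 bytes.
Track B: 36:25 (min:sec) = 2,185 s; 44,100 × 2,185 × 2 × 4 = 770,868,000 bytes.
Track C: 30 min = 1,800 s; 24,000 × 1,800 × 3 × 8 = 1,036,800,000 bytes.
Track D: 26 minutes 22 seconds = 1,582 s; 28,000 × 1,582 × 1 × 2 = 88,592,000 bytes.
Track E: 39:03 (min:sec) = 2,343 s; 22,050 × 2,343 × 4 × 2 = 413,305,200 bytes.
Total = 2,604,861,200 bytes = 2.43 GiB.

2.43 GiB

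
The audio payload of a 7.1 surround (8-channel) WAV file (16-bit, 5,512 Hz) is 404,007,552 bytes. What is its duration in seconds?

Byte rate = 5,512 × 2 × 8 = 88,192 bytes/s.
Duration = 404,007,552 / 88,192 = 4,581 s.

4,581 seconds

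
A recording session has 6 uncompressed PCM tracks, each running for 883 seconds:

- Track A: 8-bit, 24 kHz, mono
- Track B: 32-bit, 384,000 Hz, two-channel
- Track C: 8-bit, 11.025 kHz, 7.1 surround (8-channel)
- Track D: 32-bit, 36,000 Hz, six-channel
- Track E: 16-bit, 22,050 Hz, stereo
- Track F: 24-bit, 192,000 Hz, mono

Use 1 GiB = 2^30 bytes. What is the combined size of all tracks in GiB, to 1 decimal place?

Track A: 24,000 × 883 × 1 × 1 = 21,192,000 bytes.
Track B: 384,000 × 883 × 4 × 2 = 2,712,576,000 bytes.
Track C: 11,025 × 883 × 1 × 8 = 77,880,600 bytes.
Track D: 36,000 × 883 × 4 × 6 = 762,912,000 bytes.
Track E: 22,050 × 883 × 2 × 2 = 77,880,600 bytes.
Track F: 192,000 × 883 × 3 × 1 = 508,608,000 bytes.
Total = 4,161,049,200 bytes = 3.9 GiB.

3.9 GiB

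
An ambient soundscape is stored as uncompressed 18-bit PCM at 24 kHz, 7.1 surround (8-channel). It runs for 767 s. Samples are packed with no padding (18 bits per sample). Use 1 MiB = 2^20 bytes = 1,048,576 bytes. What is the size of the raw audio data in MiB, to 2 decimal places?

315.99 MiB

Bits = 24,000 × 767 × 18 × 8 = 2,650,752,000 bits = 331,344,000 bytes.
331,344,000 / 1,048,576 = 315.99 MiB.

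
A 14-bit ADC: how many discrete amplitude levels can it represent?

16,384 levels

2^14 = 16,384.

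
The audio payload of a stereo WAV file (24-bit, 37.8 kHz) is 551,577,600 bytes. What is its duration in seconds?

2,432 seconds

Byte rate = 37,800 × 3 × 2 = 226,800 bytes/s.
Duration = 551,577,600 / 226,800 = 2,432 s.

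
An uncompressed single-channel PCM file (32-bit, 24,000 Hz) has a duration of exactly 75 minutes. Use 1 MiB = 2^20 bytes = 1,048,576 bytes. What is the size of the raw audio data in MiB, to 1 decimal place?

412.0 MiB

Duration = exactly 75 minutes = 4,500 s.
Bytes = 24,000 samples/s × 4,500 s × 4 bytes/sample × 1 ch = 432,000,000 bytes.
432,000,000 / 1,048,576 = 412.0 MiB.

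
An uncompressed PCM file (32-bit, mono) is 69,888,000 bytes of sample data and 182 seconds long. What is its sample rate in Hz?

Bytes = sample_rate × seconds × bytes_per_sample × channels.
sample_rate = 69,888,000 / (182 × 4 × 1) = 69,888,000 / 728 = 96,000 Hz.

96,000 Hz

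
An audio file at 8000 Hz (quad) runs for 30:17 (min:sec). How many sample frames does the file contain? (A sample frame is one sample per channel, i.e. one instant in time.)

14,536,000 sample frames

30:17 (min:sec) = 1,817 s.
8,000 samples/s × 1,817 s = 14,536,000 frames.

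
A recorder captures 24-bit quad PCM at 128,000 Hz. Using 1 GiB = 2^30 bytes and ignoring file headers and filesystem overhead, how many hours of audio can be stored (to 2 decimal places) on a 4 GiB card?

Uncompressed byte rate = 128,000 × 3 × 4 = 1,536,000 bytes/s.
Capacity = 4 × 1,073,741,824 = 4,294,967,296 bytes.
4,294,967,296 / 1,536,000 ≈ 2796.2 s → 0.78 hours.

0.78 hours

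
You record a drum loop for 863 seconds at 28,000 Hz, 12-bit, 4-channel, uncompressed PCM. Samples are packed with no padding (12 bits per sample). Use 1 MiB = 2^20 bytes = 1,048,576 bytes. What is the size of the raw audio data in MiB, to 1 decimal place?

138.3 MiB

Bits = 28,000 × 863 × 12 × 4 = 1,159,872,000 bits = 144,984,000 bytes.
144,984,000 / 1,048,576 = 138.3 MiB.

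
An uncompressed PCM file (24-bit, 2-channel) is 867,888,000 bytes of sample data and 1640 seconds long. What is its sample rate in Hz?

Bytes = sample_rate × seconds × bytes_per_sample × channels.
sample_rate = 867,888,000 / (1,640 × 3 × 2) = 867,888,000 / 9,840 = 88,200 Hz.

88,200 Hz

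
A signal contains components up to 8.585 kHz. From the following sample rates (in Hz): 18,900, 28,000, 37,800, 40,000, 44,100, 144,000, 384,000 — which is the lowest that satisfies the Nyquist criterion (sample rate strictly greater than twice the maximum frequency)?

Need sample rate > 2 × 8,585 = 17,170 Hz.
Lowest listed rate above 17,170 Hz is 18,900 Hz.

18,900 Hz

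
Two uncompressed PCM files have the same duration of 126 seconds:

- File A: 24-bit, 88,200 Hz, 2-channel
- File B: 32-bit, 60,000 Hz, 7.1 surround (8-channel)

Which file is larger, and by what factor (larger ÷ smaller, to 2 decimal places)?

File B, by a factor of 3.63

File A: 88,200 × 3 × 2 = 529,200 bytes/s.
File B: 60,000 × 4 × 8 = 1,920,000 bytes/s.
File B is larger; ratio = 241,920,000 / 66,679,200 = 3.63.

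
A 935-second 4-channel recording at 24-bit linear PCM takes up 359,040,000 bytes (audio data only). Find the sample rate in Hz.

32,000 Hz

Bytes = sample_rate × seconds × bytes_per_sample × channels.
sample_rate = 359,040,000 / (935 × 3 × 4) = 359,040,000 / 11,220 = 32,000 Hz.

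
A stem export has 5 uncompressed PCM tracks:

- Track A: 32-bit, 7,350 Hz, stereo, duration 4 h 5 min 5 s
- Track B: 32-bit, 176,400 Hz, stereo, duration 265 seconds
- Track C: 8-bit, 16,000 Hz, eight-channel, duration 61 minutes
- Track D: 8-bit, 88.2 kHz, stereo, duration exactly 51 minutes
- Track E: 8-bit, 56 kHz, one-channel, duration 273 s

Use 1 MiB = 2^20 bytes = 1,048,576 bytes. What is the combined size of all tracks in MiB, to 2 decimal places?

2157.38 MiB

Track A: 4 h 5 min 5 s = 14,705 s; 7,350 × 14,705 × 4 × 2 = 864,654,000 bytes.
Track B: 176,400 × 265 × 4 × 2 = 373,968,000 bytes.
Track C: 61 minutes = 3,660 s; 16,000 × 3,660 × 1 × 8 = 468,480,000 bytes.
Track D: exactly 51 minutes = 3,060 s; 88,200 × 3,060 × 1 × 2 = 539,784,000 bytes.
Track E: 56,000 × 273 × 1 × 1 = 15,288,000 bytes.
Total = 2,262,174,000 bytes = 2157.38 MiB.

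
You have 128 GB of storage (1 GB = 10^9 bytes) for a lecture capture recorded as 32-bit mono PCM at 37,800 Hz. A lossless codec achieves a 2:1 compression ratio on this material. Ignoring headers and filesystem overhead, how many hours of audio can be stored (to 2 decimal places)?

470.31 hours

Uncompressed byte rate = 37,800 × 4 × 1 = 151,200 bytes/s.
After 2:1 compression, effective rate ≈ 75600 bytes/s.
Capacity = 128 × 1,000,000,000 = 128,000,000,000 bytes.
128,000,000,000 / effective rate ≈ 1693121.69 s → 470.31 hours.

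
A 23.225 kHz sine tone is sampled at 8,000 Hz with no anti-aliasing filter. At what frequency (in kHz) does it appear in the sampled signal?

Nyquist = 8,000/2 = 4,000 Hz; 23,225 Hz exceeds it.
Alias = |23,225 − 3×8,000| = |23,225 − 24,000| = 775 Hz = 0.775 kHz.

0.775 kHz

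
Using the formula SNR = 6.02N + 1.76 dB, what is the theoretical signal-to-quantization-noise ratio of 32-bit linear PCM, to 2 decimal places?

6.02 × 32 + 1.76 = 194.40 dB.

194.40 dB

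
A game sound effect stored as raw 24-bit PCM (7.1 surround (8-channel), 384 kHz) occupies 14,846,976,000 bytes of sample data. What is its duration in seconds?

1,611 seconds

Byte rate = 384,000 × 3 × 8 = 9,216,000 bytes/s.
Duration = 14,846,976,000 / 9,216,000 = 1,611 s.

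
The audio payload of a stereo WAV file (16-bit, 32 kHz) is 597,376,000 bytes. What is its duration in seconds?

Byte rate = 32,000 × 2 × 2 = 128,000 bytes/s.
Duration = 597,376,000 / 128,000 = 4,667 s.

4,667 seconds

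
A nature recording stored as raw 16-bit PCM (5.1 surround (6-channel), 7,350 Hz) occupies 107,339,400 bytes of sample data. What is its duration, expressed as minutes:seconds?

20:17

Byte rate = 7,350 × 2 × 6 = 88,200 bytes/s.
Duration = 107,339,400 / 88,200 = 1,217 s.
1,217 s = 20:17.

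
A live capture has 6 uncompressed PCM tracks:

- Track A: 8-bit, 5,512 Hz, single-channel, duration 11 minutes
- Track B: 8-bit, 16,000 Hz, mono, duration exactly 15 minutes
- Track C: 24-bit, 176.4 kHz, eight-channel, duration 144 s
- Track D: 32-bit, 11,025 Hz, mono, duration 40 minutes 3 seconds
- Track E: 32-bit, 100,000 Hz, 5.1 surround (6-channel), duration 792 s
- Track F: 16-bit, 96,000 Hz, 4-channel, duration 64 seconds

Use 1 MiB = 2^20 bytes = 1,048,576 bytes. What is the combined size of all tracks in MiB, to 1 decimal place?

2559.3 MiB

Track A: 11 minutes = 660 s; 5,512 × 660 × 1 × 1 = 3,637,920 bytes.
Track B: exactly 15 minutes = 900 s; 16,000 × 900 × 1 × 1 = 14,400,000 bytes.
Track C: 176,400 × 144 × 3 × 8 = 609,638,400 bytes.
Track D: 40 minutes 3 seconds = 2,403 s; 11,025 × 2,403 × 4 × 1 = 105,972,300 bytes.
Track E: 100,000 × 792 × 4 × 6 = 1,900,800,000 bytes.
Track F: 96,000 × 64 × 2 × 4 = 49,152,000 bytes.
Total = 2,683,600,620 bytes = 2559.3 MiB.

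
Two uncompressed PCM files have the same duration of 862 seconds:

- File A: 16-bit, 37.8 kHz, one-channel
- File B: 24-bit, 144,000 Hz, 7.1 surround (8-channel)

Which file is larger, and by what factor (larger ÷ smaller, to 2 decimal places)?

File B, by a factor of 45.71

File A: 37,800 × 2 × 1 = 75,600 bytes/s.
File B: 144,000 × 3 × 8 = 3,456,000 bytes/s.
File B is larger; ratio = 2,979,072,000 / 65,167,200 = 45.71.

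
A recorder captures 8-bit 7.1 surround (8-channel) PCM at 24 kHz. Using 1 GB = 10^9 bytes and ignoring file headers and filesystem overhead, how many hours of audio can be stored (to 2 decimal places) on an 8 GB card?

Uncompressed byte rate = 24,000 × 1 × 8 = 192,000 bytes/s.
Capacity = 8 × 1,000,000,000 = 8,000,000,000 bytes.
8,000,000,000 / 192,000 ≈ 41666.67 s → 11.57 hours.

11.57 hours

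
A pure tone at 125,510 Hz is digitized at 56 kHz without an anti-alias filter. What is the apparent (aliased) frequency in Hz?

Nyquist = 56,000/2 = 28,000 Hz; 125,510 Hz exceeds it.
Alias = |125,510 − 2×56,000| = |125,510 − 112,000| = 13,510 Hz.

13,510 Hz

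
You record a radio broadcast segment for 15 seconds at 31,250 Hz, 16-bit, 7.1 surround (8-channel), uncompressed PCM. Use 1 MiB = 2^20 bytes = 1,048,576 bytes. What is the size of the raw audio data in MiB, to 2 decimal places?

Bytes = 31,250 samples/s × 15 s × 2 bytes/sample × 8 ch = 7,500,000 bytes.
7,500,000 / 1,048,576 = 7.15 MiB.

7.15 MiB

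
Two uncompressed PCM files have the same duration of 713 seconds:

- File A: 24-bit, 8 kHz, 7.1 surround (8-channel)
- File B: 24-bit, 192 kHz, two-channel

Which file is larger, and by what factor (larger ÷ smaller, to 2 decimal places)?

File A: 8,000 × 3 × 8 = 192,000 bytes/s.
File B: 192,000 × 3 × 2 = 1,152,000 bytes/s.
File B is larger; ratio = 821,376,000 / 136,896,000 = 6.00.

File B, by a factor of 6.00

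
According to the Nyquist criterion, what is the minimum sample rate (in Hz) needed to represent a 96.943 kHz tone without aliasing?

193,886 Hz

Minimum sample rate = 2 × 96,943 Hz = 193,886 Hz.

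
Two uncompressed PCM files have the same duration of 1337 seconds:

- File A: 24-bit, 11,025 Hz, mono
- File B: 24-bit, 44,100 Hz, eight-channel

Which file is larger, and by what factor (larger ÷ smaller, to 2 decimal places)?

File B, by a factor of 32.00

File A: 11,025 × 3 × 1 = 33,075 bytes/s.
File B: 44,100 × 3 × 8 = 1,058,400 bytes/s.
File B is larger; ratio = 1,415,080,800 / 44,221,275 = 32.00.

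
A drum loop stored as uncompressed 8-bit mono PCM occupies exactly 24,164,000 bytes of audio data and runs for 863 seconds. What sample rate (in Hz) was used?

28,000 Hz

Bytes = sample_rate × seconds × bytes_per_sample × channels.
sample_rate = 24,164,000 / (863 × 1 × 1) = 24,164,000 / 863 = 28,000 Hz.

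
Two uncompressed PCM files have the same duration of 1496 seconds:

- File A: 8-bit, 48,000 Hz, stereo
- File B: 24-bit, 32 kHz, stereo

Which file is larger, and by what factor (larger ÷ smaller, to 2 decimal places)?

File B, by a factor of 2.00

File A: 48,000 × 1 × 2 = 96,000 bytes/s.
File B: 32,000 × 3 × 2 = 192,000 bytes/s.
File B is larger; ratio = 287,232,000 / 143,616,000 = 2.00.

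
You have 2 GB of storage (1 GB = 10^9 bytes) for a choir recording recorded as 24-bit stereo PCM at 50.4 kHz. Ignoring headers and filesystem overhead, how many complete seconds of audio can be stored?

Uncompressed byte rate = 50,400 × 3 × 2 = 302,400 bytes/s.
Capacity = 2 × 1,000,000,000 = 2,000,000,000 bytes.
2,000,000,000 / 302,400 ≈ 6613.76 s → 6,613 seconds.

6,613 seconds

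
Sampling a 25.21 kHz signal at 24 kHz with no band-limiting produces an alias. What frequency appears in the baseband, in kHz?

Nyquist = 24,000/2 = 12,000 Hz; 25,210 Hz exceeds it.
Alias = |25,210 − 1×24,000| = |25,210 − 24,000| = 1,210 Hz = 1.21 kHz.

1.21 kHz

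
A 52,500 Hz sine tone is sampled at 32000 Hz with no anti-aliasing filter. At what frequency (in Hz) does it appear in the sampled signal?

Nyquist = 32,000/2 = 16,000 Hz; 52,500 Hz exceeds it.
Alias = |52,500 − 2×32,000| = |52,500 − 64,000| = 11,500 Hz.

11,500 Hz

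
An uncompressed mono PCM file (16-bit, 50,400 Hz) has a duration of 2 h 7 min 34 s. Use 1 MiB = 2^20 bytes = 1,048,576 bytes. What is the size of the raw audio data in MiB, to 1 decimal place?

735.8 MiB

Duration = 2 h 7 min 34 s = 7,654 s.
Bytes = 50,400 samples/s × 7,654 s × 2 bytes/sample × 1 ch = 771,523,200 bytes.
771,523,200 / 1,048,576 = 735.8 MiB.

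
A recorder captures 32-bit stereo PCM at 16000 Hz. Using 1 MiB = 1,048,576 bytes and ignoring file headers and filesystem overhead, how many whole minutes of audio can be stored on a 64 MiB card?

8 minutes

Uncompressed byte rate = 16,000 × 4 × 2 = 128,000 bytes/s.
Capacity = 64 × 1,048,576 = 67,108,864 bytes.
67,108,864 / 128,000 ≈ 524.29 s → 8 minutes.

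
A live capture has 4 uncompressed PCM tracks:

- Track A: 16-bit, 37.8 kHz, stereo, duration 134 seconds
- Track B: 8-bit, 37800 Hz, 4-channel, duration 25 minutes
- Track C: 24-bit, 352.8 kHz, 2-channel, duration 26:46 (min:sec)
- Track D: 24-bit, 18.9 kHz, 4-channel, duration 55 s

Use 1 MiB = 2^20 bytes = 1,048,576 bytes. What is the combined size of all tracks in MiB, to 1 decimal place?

Track A: 37,800 × 134 × 2 × 2 = 20,260,800 bytes.
Track B: 25 minutes = 1,500 s; 37,800 × 1,500 × 1 × 4 = 226,800,000 bytes.
Track C: 26:46 (min:sec) = 1,606 s; 352,800 × 1,606 × 3 × 2 = 3,399,580,800 bytes.
Track D: 18,900 × 55 × 3 × 4 = 12,474,000 bytes.
Total = 3,659,115,600 bytes = 3489.6 MiB.

3489.6 MiB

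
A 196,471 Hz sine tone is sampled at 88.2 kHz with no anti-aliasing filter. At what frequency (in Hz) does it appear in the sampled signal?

Nyquist = 88,200/2 = 44,100 Hz; 196,471 Hz exceeds it.
Alias = |196,471 − 2×88,200| = |196,471 − 176,400| = 20,071 Hz.

20,071 Hz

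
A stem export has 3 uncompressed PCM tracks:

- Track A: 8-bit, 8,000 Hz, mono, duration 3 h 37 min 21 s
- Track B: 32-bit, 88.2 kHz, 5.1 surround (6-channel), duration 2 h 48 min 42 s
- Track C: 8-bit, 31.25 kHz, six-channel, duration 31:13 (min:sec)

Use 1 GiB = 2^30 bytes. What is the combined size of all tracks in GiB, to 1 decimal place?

20.4 GiB

Track A: 3 h 37 min 21 s = 13,041 s; 8,000 × 13,041 × 1 × 1 = 104,328,000 bytes.
Track B: 2 h 48 min 42 s = 10,122 s; 88,200 × 10,122 × 4 × 6 = 21,426,249,600 bytes.
Track C: 31:13 (min:sec) = 1,873 s; 31,250 × 1,873 × 1 × 6 = 351,187,500 bytes.
Total = 21,881,765,100 bytes = 20.4 GiB.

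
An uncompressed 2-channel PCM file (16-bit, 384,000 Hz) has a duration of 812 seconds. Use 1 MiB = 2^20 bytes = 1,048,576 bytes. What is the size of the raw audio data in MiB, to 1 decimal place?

Bytes = 384,000 samples/s × 812 s × 2 bytes/sample × 2 ch = 1,247,232,000 bytes.
1,247,232,000 / 1,048,576 = 1189.5 MiB.

1189.5 MiB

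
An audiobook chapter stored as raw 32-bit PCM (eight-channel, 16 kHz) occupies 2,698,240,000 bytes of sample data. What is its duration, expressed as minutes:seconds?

87:50

Byte rate = 16,000 × 4 × 8 = 512,000 bytes/s.
Duration = 2,698,240,000 / 512,000 = 5,270 s.
5,270 s = 87:50.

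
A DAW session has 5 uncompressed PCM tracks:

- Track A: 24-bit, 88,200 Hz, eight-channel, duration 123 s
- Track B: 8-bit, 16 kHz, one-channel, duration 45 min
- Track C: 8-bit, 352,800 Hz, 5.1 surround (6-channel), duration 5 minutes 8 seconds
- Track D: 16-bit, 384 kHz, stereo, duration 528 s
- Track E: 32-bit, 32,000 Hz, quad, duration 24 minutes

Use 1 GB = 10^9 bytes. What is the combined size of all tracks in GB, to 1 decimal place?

2.5 GB

Track A: 88,200 × 123 × 3 × 8 = 260,366,400 bytes.
Track B: 45 min = 2,700 s; 16,000 × 2,700 × 1 × 1 = 43,200,000 bytes.
Track C: 5 minutes 8 seconds = 308 s; 352,800 × 308 × 1 × 6 = 651,974,400 bytes.
Track D: 384,000 × 528 × 2 × 2 = 811,008,000 bytes.
Track E: 24 minutes = 1,440 s; 32,000 × 1,440 × 4 × 4 = 737,280,000 bytes.
Total = 2,503,828,800 bytes = 2.5 GB.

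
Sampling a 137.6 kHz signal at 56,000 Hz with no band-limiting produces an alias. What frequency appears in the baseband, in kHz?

Nyquist = 56,000/2 = 28,000 Hz; 137,600 Hz exceeds it.
Alias = |137,600 − 2×56,000| = |137,600 − 112,000| = 25,600 Hz = 25.6 kHz.

25.6 kHz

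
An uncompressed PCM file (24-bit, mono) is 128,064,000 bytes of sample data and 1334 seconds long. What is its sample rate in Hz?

32,000 Hz

Bytes = sample_rate × seconds × bytes_per_sample × channels.
sample_rate = 128,064,000 / (1,334 × 3 × 1) = 128,064,000 / 4,002 = 32,000 Hz.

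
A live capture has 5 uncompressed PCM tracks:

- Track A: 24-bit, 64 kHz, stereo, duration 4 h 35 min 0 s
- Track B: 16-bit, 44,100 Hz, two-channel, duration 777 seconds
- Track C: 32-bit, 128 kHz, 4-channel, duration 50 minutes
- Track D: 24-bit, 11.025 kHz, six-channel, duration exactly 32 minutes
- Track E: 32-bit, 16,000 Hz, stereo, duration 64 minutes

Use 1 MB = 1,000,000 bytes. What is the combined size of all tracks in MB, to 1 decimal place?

13489.6 MB

Track A: 4 h 35 min 0 s = 16,500 s; 64,000 × 16,500 × 3 × 2 = 6,336,000,000 bytes.
Track B: 44,100 × 777 × 2 × 2 = 137,062,800 bytes.
Track C: 50 minutes = 3,000 s; 128,000 × 3,000 × 4 × 4 = 6,144,000,000 bytes.
Track D: exactly 32 minutes = 1,920 s; 11,025 × 1,920 × 3 × 6 = 381,024,000 bytes.
Track E: 64 minutes = 3,840 s; 16,000 × 3,840 × 4 × 2 = 491,520,000 bytes.
Total = 13,489,606,800 bytes = 13489.6 MB.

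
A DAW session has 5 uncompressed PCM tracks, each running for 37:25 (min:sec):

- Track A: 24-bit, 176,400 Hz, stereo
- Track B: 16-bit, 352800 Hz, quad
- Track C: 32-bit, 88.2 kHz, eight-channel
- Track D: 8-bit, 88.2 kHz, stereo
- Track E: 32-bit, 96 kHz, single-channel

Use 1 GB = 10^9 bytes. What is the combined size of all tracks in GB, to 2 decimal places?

37:25 (min:sec) = 2,245 s.
Track A: 176,400 × 2,245 × 3 × 2 = 2,376,108,000 bytes.
Track B: 352,800 × 2,245 × 2 × 4 = 6,336,288,000 bytes.
Track C: 88,200 × 2,245 × 4 × 8 = 6,336,288,000 bytes.
Track D: 88,200 × 2,245 × 1 × 2 = 396,018,000 bytes.
Track E: 96,000 × 2,245 × 4 × 1 = 862,080,000 bytes.
Total = 16,306,782,000 bytes = 16.31 GB.

16.31 GB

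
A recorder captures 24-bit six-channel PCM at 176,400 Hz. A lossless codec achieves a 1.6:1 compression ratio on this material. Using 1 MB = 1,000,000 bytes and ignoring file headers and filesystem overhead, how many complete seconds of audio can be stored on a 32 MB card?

Uncompressed byte rate = 176,400 × 3 × 6 = 3,175,200 bytes/s.
After 1.6:1 compression, effective rate ≈ 1984500 bytes/s.
Capacity = 32 × 1,000,000 = 32,000,000 bytes.
32,000,000 / effective rate ≈ 16.12 s → 16 seconds.

16 seconds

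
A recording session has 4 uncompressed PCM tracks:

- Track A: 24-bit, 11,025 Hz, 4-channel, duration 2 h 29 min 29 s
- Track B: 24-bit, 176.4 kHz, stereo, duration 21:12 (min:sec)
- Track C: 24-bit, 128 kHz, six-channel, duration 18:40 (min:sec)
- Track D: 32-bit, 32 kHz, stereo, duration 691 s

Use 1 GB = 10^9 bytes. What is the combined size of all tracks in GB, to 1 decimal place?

5.3 GB

Track A: 2 h 29 min 29 s = 8,969 s; 11,025 × 8,969 × 3 × 4 = 1,186,598,700 bytes.
Track B: 21:12 (min:sec) = 1,272 s; 176,400 × 1,272 × 3 × 2 = 1,346,284,800 bytes.
Track C: 18:40 (min:sec) = 1,120 s; 128,000 × 1,120 × 3 × 6 = 2,580,480,000 bytes.
Track D: 32,000 × 691 × 4 × 2 = 176,896,000 bytes.
Total = 5,290,259,500 bytes = 5.3 GB.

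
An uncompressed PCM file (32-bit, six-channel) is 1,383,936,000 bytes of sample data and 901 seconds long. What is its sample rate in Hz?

64,000 Hz

Bytes = sample_rate × seconds × bytes_per_sample × channels.
sample_rate = 1,383,936,000 / (901 × 4 × 6) = 1,383,936,000 / 21,624 = 64,000 Hz.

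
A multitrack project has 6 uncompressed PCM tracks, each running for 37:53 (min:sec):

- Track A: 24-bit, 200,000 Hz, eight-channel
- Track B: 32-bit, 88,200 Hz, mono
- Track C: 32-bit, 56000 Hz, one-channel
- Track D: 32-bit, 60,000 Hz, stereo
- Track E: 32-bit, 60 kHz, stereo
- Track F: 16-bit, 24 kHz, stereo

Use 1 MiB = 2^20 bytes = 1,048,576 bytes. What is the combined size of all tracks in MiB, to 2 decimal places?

37:53 (min:sec) = 2,273 s.
Track A: 200,000 × 2,273 × 3 × 8 = 10,910,400,000 bytes.
Track B: 88,200 × 2,273 × 4 × 1 = 801,914,400 bytes.
Track C: 56,000 × 2,273 × 4 × 1 = 509,152,000 bytes.
Track D: 60,000 × 2,273 × 4 × 2 = 1,091,040,000 bytes.
Track E: 60,000 × 2,273 × 4 × 2 = 1,091,040,000 bytes.
Track F: 24,000 × 2,273 × 2 × 2 = 218,208,000 bytes.
Total = 14,621,754,400 bytes = 13944.39 MiB.

13944.39 MiB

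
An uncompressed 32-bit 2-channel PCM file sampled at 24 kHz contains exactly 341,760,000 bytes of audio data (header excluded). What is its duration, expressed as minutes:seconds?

Byte rate = 24,000 × 4 × 2 = 192,000 bytes/s.
Duration = 341,760,000 / 192,000 = 1,780 s.
1,780 s = 29:40.

29:40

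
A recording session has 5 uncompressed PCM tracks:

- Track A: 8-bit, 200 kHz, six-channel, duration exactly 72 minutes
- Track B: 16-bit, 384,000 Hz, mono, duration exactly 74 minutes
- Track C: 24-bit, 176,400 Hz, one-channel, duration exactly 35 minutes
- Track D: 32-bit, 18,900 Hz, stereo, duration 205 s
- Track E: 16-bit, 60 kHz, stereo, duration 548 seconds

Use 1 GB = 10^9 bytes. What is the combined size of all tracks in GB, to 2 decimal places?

Track A: exactly 72 minutes = 4,320 s; 200,000 × 4,320 × 1 × 6 = 5,184,000,000 bytes.
Track B: exactly 74 minutes = 4,440 s; 384,000 × 4,440 × 2 × 1 = 3,409,920,000 bytes.
Track C: exactly 35 minutes = 2,100 s; 176,400 × 2,100 × 3 × 1 = 1,111,320,000 bytes.
Track D: 18,900 × 205 × 4 × 2 = 30,996,000 bytes.
Track E: 60,000 × 548 × 2 × 2 = 131,520,000 bytes.
Total = 9,867,756,000 bytes = 9.87 GB.

9.87 GB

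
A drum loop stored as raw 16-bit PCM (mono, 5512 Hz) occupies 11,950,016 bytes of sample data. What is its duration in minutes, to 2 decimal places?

Byte rate = 5,512 × 2 × 1 = 11,024 bytes/s.
Duration = 11,950,016 / 11,024 = 1,084 s.
1,084 s / 60 = 18.07 minutes.

18.07 minutes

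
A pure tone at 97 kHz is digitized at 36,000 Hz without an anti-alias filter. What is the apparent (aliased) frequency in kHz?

11 kHz

Nyquist = 36,000/2 = 18,000 Hz; 97,000 Hz exceeds it.
Alias = |97,000 − 3×36,000| = |97,000 − 108,000| = 11,000 Hz = 11 kHz.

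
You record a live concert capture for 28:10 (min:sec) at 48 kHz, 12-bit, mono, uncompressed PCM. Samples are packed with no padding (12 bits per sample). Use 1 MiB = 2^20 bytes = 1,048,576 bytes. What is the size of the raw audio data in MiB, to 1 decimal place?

Duration = 28:10 (min:sec) = 1,690 s.
Bits = 48,000 × 1,690 × 12 × 1 = 973,440,000 bits = 121,680,000 bytes.
121,680,000 / 1,048,576 = 116.0 MiB.

116.0 MiB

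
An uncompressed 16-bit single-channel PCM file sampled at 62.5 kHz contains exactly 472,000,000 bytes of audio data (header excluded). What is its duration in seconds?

Byte rate = 62,500 × 2 × 1 = 125,000 bytes/s.
Duration = 472,000,000 / 125,000 = 3,776 s.

3,776 seconds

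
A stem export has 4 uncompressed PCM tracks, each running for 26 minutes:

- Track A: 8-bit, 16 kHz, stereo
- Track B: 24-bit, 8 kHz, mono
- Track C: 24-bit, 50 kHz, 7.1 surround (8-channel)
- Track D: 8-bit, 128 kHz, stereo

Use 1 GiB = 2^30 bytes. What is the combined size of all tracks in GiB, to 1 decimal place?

2.2 GiB

26 minutes = 1,560 s.
Track A: 16,000 × 1,560 × 1 × 2 = 49,920,000 bytes.
Track B: 8,000 × 1,560 × 3 × 1 = 37,440,000 bytes.
Track C: 50,000 × 1,560 × 3 × 8 = 1,872,000,000 bytes.
Track D: 128,000 × 1,560 × 1 × 2 = 399,360,000 bytes.
Total = 2,358,720,000 bytes = 2.2 GiB.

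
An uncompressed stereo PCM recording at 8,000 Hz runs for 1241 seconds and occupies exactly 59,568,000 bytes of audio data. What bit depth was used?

Bytes per sample = 59,568,000 / (8,000 × 1,241 × 2) = 59,568,000 / 19,856,000 = 3.
Bit depth = 3 × 8 = 24 bits.

24 bits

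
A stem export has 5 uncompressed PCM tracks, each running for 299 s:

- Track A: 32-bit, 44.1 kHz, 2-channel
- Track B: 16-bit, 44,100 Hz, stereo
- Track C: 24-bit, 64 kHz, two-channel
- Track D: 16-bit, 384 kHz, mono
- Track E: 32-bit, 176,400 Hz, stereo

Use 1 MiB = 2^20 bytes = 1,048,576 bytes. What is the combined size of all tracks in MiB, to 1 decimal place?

Track A: 44,100 × 299 × 4 × 2 = 105,487,200 bytes.
Track B: 44,100 × 299 × 2 × 2 = 52,743,600 bytes.
Track C: 64,000 × 299 × 3 × 2 = 114,816,000 bytes.
Track D: 384,000 × 299 × 2 × 1 = 229,632,000 bytes.
Track E: 176,400 × 299 × 4 × 2 = 421,948,800 bytes.
Total = 924,627,600 bytes = 881.8 MiB.

881.8 MiB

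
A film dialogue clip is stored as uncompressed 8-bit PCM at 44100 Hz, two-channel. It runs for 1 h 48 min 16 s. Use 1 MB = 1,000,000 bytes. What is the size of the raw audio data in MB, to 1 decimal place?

572.9 MB

Duration = 1 h 48 min 16 s = 6,496 s.
Bytes = 44,100 samples/s × 6,496 s × 1 bytes/sample × 2 ch = 572,947,200 bytes.
572,947,200 / 1,000,000 = 572.9 MB.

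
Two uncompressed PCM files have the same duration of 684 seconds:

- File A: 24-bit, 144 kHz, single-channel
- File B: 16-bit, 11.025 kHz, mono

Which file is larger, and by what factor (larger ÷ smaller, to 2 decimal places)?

File A: 144,000 × 3 × 1 = 432,000 bytes/s.
File B: 11,025 × 2 × 1 = 22,050 bytes/s.
File A is larger; ratio = 295,488,000 / 15,082,200 = 19.59.

File A, by a factor of 19.59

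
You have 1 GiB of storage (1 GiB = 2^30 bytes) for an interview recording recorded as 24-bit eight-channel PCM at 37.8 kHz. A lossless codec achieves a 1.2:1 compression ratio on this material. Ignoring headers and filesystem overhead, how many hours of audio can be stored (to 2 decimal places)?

Uncompressed byte rate = 37,800 × 3 × 8 = 907,200 bytes/s.
After 1.2:1 compression, effective rate ≈ 756000 bytes/s.
Capacity = 1 × 1,073,741,824 = 1,073,741,824 bytes.
1,073,741,824 / effective rate ≈ 1420.29 s → 0.39 hours.

0.39 hours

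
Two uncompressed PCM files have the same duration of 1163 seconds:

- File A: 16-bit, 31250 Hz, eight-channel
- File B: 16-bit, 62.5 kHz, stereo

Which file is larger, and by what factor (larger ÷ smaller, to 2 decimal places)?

File A, by a factor of 2.00

File A: 31,250 × 2 × 8 = 500,000 bytes/s.
File B: 62,500 × 2 × 2 = 250,000 bytes/s.
File A is larger; ratio = 581,500,000 / 290,750,000 = 2.00.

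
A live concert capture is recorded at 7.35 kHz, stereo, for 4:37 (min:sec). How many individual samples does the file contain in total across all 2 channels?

4:37 (min:sec) = 277 s.
7,350 × 277 s × 2 ch = 4,071,900 samples.

4,071,900 samples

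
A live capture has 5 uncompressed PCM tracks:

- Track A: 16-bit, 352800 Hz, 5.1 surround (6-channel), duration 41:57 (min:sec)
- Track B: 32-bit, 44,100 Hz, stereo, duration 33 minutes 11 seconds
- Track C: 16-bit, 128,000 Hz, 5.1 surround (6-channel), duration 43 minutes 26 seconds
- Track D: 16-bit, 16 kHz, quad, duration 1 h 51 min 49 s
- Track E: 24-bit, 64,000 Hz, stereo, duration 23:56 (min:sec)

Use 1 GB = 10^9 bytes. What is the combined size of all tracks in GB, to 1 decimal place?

16.8 GB

Track A: 41:57 (min:sec) = 2,517 s; 352,800 × 2,517 × 2 × 6 = 10,655,971,200 bytes.
Track B: 33 minutes 11 seconds = 1,991 s; 44,100 × 1,991 × 4 × 2 = 702,424,800 bytes.
Track C: 43 minutes 26 seconds = 2,606 s; 128,000 × 2,606 × 2 × 6 = 4,002,816,000 bytes.
Track D: 1 h 51 min 49 s = 6,709 s; 16,000 × 6,709 × 2 × 4 = 858,752,000 bytes.
Track E: 23:56 (min:sec) = 1,436 s; 64,000 × 1,436 × 3 × 2 = 551,424,000 bytes.
Total = 16,771,388,000 bytes = 16.8 GB.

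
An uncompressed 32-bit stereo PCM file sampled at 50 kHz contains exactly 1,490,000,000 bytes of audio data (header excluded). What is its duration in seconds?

3,725 seconds

Byte rate = 50,000 × 4 × 2 = 400,000 bytes/s.
Duration = 1,490,000,000 / 400,000 = 3,725 s.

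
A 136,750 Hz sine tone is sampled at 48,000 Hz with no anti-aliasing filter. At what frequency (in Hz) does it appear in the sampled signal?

Nyquist = 48,000/2 = 24,000 Hz; 136,750 Hz exceeds it.
Alias = |136,750 − 3×48,000| = |136,750 − 144,000| = 7,250 Hz.

7,250 Hz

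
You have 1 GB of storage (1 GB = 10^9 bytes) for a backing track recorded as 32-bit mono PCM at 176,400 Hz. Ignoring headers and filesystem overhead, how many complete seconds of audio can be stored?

1,417 seconds

Uncompressed byte rate = 176,400 × 4 × 1 = 705,600 bytes/s.
Capacity = 1 × 1,000,000,000 = 1,000,000,000 bytes.
1,000,000,000 / 705,600 ≈ 1417.23 s → 1,417 seconds.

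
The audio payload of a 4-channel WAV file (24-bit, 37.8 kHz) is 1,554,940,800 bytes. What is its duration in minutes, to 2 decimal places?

Byte rate = 37,800 × 3 × 4 = 453,600 bytes/s.
Duration = 1,554,940,800 / 453,600 = 3,428 s.
3,428 s / 60 = 57.13 minutes.

57.13 minutes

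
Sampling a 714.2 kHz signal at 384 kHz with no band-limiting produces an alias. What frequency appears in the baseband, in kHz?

53.8 kHz

Nyquist = 384,000/2 = 192,000 Hz; 714,200 Hz exceeds it.
Alias = |714,200 − 2×384,000| = |714,200 − 768,000| = 53,800 Hz = 53.8 kHz.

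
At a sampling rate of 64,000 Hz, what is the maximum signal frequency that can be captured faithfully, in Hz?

32,000 Hz

Nyquist frequency = sample rate / 2 = 64,000 / 2 = 32,000 Hz.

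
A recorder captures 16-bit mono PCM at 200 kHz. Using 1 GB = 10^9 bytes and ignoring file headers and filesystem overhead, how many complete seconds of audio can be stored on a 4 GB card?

10,000 seconds

Uncompressed byte rate = 200,000 × 2 × 1 = 400,000 bytes/s.
Capacity = 4 × 1,000,000,000 = 4,000,000,000 bytes.
4,000,000,000 / 400,000 ≈ 10000 s → 10,000 seconds.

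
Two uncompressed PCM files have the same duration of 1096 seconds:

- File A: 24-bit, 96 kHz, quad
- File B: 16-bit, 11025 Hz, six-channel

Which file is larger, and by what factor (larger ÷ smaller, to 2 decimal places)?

File A: 96,000 × 3 × 4 = 1,152,000 bytes/s.
File B: 11,025 × 2 × 6 = 132,300 bytes/s.
File A is larger; ratio = 1,262,592,000 / 145,000,800 = 8.71.

File A, by a factor of 8.71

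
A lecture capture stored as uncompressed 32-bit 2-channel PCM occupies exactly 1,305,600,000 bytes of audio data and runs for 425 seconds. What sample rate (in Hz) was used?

Bytes = sample_rate × seconds × bytes_per_sample × channels.
sample_rate = 1,305,600,000 / (425 × 4 × 2) = 1,305,600,000 / 3,400 = 384,000 Hz.

384,000 Hz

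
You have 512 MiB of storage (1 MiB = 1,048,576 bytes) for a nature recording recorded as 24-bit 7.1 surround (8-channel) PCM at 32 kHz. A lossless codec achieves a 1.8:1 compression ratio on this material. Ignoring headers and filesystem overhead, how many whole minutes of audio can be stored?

20 minutes

Uncompressed byte rate = 32,000 × 3 × 8 = 768,000 bytes/s.
After 1.8:1 compression, effective rate ≈ 426666.67 bytes/s.
Capacity = 512 × 1,048,576 = 536,870,912 bytes.
536,870,912 / effective rate ≈ 1258.29 s → 20 minutes.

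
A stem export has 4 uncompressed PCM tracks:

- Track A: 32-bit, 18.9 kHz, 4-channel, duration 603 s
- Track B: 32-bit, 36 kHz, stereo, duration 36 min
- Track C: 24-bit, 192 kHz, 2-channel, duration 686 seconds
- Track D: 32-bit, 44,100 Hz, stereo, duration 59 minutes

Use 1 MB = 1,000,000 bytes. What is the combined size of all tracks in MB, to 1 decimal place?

Track A: 18,900 × 603 × 4 × 4 = 182,347,200 bytes.
Track B: 36 min = 2,160 s; 36,000 × 2,160 × 4 × 2 = 622,080,000 bytes.
Track C: 192,000 × 686 × 3 × 2 = 790,272,000 bytes.
Track D: 59 minutes = 3,540 s; 44,100 × 3,540 × 4 × 2 = 1,248,912,000 bytes.
Total = 2,843,611,200 bytes = 2843.6 MB.

2843.6 MB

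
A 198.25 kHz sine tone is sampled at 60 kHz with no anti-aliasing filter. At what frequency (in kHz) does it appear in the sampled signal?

18.25 kHz

Nyquist = 60,000/2 = 30,000 Hz; 198,250 Hz exceeds it.
Alias = |198,250 − 3×60,000| = |198,250 − 180,000| = 18,250 Hz = 18.25 kHz.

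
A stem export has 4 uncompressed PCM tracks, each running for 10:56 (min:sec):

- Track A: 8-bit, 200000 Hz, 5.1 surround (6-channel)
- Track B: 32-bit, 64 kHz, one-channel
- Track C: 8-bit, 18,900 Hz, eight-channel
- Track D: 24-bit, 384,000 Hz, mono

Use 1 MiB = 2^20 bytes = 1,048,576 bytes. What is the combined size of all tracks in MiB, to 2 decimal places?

10:56 (min:sec) = 656 s.
Track A: 200,000 × 656 × 1 × 6 = 787,200,000 bytes.
Track B: 64,000 × 656 × 4 × 1 = 167,936,000 bytes.
Track C: 18,900 × 656 × 1 × 8 = 99,187,200 bytes.
Track D: 384,000 × 656 × 3 × 1 = 755,712,000 bytes.
Total = 1,810,035,200 bytes = 1726.18 MiB.

1726.18 MiB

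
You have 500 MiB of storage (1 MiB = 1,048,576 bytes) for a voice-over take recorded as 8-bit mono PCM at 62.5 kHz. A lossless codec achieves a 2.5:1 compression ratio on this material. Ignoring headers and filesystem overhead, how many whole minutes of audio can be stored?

349 minutes

Uncompressed byte rate = 62,500 × 1 × 1 = 62,500 bytes/s.
After 2.5:1 compression, effective rate ≈ 25000 bytes/s.
Capacity = 500 × 1,048,576 = 524,288,000 bytes.
524,288,000 / effective rate ≈ 20971.52 s → 349 minutes.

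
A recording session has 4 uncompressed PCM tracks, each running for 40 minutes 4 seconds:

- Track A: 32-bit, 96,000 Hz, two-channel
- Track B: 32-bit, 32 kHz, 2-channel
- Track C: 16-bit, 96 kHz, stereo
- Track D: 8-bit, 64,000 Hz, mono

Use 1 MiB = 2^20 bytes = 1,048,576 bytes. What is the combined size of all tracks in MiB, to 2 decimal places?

40 minutes 4 seconds = 2,404 s.
Track A: 96,000 × 2,404 × 4 × 2 = 1,846,272,000 bytes.
Track B: 32,000 × 2,404 × 4 × 2 = 615,424,000 bytes.
Track C: 96,000 × 2,404 × 2 × 2 = 923,136,000 bytes.
Track D: 64,000 × 2,404 × 1 × 1 = 153,856,000 bytes.
Total = 3,538,688,000 bytes = 3374.76 MiB.

3374.76 MiB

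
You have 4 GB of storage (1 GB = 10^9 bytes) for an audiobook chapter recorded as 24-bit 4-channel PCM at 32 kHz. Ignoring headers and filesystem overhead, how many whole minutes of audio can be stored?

173 minutes

Uncompressed byte rate = 32,000 × 3 × 4 = 384,000 bytes/s.
Capacity = 4 × 1,000,000,000 = 4,000,000,000 bytes.
4,000,000,000 / 384,000 ≈ 10416.67 s → 173 minutes.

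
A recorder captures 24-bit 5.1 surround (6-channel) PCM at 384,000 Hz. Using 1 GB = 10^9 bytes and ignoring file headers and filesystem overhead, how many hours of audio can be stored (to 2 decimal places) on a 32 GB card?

1.29 hours

Uncompressed byte rate = 384,000 × 3 × 6 = 6,912,000 bytes/s.
Capacity = 32 × 1,000,000,000 = 32,000,000,000 bytes.
32,000,000,000 / 6,912,000 ≈ 4629.63 s → 1.29 hours.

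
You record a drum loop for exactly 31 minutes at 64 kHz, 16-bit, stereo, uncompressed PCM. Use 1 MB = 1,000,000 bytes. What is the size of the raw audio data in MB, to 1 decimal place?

476.2 MB

Duration = exactly 31 minutes = 1,860 s.
Bytes = 64,000 samples/s × 1,860 s × 2 bytes/sample × 2 ch = 476,160,000 bytes.
476,160,000 / 1,000,000 = 476.2 MB.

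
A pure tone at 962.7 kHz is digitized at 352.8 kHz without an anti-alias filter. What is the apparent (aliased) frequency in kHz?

95.7 kHz

Nyquist = 352,800/2 = 176,400 Hz; 962,700 Hz exceeds it.
Alias = |962,700 − 3×352,800| = |962,700 − 1,058,400| = 95,700 Hz = 95.7 kHz.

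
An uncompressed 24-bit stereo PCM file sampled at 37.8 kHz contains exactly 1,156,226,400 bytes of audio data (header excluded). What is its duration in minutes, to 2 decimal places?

84.97 minutes

Byte rate = 37,800 × 3 × 2 = 226,800 bytes/s.
Duration = 1,156,226,400 / 226,800 = 5,098 s.
5,098 s / 60 = 84.97 minutes.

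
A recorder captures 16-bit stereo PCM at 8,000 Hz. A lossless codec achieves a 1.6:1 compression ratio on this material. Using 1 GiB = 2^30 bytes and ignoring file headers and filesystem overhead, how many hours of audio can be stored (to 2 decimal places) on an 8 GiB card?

119.30 hours

Uncompressed byte rate = 8,000 × 2 × 2 = 32,000 bytes/s.
After 1.6:1 compression, effective rate ≈ 20000 bytes/s.
Capacity = 8 × 1,073,741,824 = 8,589,934,592 bytes.
8,589,934,592 / effective rate ≈ 429496.73 s → 119.30 hours.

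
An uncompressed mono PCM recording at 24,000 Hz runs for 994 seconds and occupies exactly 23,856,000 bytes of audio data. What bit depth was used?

8 bits

Bytes per sample = 23,856,000 / (24,000 × 994 × 1) = 23,856,000 / 23,856,000 = 1.
Bit depth = 1 × 8 = 8 bits.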